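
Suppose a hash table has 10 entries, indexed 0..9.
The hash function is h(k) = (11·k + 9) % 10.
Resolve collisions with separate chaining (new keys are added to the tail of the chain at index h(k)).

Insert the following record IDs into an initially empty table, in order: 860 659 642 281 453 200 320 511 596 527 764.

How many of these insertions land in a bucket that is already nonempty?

Insert 860: h=9, bucket 9 empty → new chain.
Insert 659: h=8, bucket 8 empty → new chain.
Insert 642: h=1, bucket 1 empty → new chain.
Insert 281: h=0, bucket 0 empty → new chain.
Insert 453: h=2, bucket 2 empty → new chain.
Insert 200: h=9, bucket 9 nonempty → append to chain.
Insert 320: h=9, bucket 9 nonempty → append to chain.
Insert 511: h=0, bucket 0 nonempty → append to chain.
Insert 596: h=5, bucket 5 empty → new chain.
Insert 527: h=6, bucket 6 empty → new chain.
Insert 764: h=3, bucket 3 empty → new chain.
Final buckets:
0: 281 -> 511
1: 642
2: 453
3: 764
4: .
5: 596
6: 527
7: .
8: 659
9: 860 -> 200 -> 320

3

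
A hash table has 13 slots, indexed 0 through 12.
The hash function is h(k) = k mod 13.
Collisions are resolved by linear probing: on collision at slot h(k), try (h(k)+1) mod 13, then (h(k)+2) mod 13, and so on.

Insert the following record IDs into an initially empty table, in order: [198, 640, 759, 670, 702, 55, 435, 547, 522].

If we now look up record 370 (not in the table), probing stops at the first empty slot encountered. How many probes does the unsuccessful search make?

Insert 198: h=3, slot 3 empty => index 3.
Insert 640: h=3, slot 3 occupied => index 4.
Insert 759: h=5, slot 5 empty => index 5.
Insert 670: h=7, slot 7 empty => index 7.
Insert 702: h=0, slot 0 empty => index 0.
Insert 55: h=3, slots 3,4,5 occupied => index 6.
Insert 435: h=6, slots 6,7 occupied => index 8.
Insert 547: h=1, slot 1 empty => index 1.
Insert 522: h=2, slot 2 empty => index 2.
Table: [702, 547, 522, 198, 640, 759, 55, 670, 435, —, —, —, —]
Lookup 370: h=6, probe 6,7,8,9 → slot 9 empty, not found.

4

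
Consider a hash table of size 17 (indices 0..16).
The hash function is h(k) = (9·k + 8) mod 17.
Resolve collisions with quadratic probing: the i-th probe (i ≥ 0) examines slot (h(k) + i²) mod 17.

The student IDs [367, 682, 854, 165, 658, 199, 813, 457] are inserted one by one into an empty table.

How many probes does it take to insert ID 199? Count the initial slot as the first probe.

3

367 hashes to 13; slot 13 is free -> place at 13.
682 hashes to 9; slot 9 is free -> place at 9.
854 hashes to 10; slot 10 is free -> place at 10.
165 hashes to 14; slot 14 is free -> place at 14.
658 hashes to 14; 14 taken -> place at 15.
199 hashes to 14; 14,15 taken -> place at 1.
813 hashes to 15; 15 taken -> place at 16.
457 hashes to 7; slot 7 is free -> place at 7.
Table: [—, 199, —, —, —, —, —, 457, —, 682, 854, —, —, 367, 165, 658, 813]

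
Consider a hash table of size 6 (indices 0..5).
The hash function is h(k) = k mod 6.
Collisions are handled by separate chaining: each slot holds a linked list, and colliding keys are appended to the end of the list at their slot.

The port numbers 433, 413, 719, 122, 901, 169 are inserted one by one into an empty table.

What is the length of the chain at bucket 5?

2

Insert 433: h=1, bucket 1 empty → new chain.
Insert 413: h=5, bucket 5 empty → new chain.
Insert 719: h=5, bucket 5 nonempty → append to chain.
Insert 122: h=2, bucket 2 empty → new chain.
Insert 901: h=1, bucket 1 nonempty → append to chain.
Insert 169: h=1, bucket 1 nonempty → append to chain.
Final buckets:
0: _
1: 433 -> 901 -> 169
2: 122
3: _
4: _
5: 413 -> 719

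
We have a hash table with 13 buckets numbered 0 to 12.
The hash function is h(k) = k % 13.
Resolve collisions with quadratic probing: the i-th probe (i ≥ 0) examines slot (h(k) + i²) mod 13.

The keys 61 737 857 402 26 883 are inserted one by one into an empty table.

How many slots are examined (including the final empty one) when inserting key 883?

3

61 hashes to 9; slot 9 is free → place at 9.
737 hashes to 9; 9 taken → place at 10.
857 hashes to 12; slot 12 is free → place at 12.
402 hashes to 12; 12 taken → place at 0.
26 hashes to 0; 0 taken → place at 1.
883 hashes to 12; 12,0 taken → place at 3.
Table: [402, 26, _, 883, _, _, _, _, _, 61, 737, _, 857]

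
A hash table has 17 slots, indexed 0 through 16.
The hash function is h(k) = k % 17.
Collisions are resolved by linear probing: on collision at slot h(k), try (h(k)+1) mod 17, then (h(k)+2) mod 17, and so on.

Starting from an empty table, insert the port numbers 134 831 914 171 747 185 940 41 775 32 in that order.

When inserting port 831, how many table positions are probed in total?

2

134 hashes to 15; slot 15 is free -> place at 15.
831 hashes to 15; 15 taken -> place at 16.
914 hashes to 13; slot 13 is free -> place at 13.
171 hashes to 1; slot 1 is free -> place at 1.
747 hashes to 16; 16 taken -> place at 0.
185 hashes to 15; 15,16,0,1 taken -> place at 2.
940 hashes to 5; slot 5 is free -> place at 5.
41 hashes to 7; slot 7 is free -> place at 7.
775 hashes to 10; slot 10 is free -> place at 10.
32 hashes to 15; 15,16,0,1,2 taken -> place at 3.
Table: [747, 171, 185, 32, ∅, 940, ∅, 41, ∅, ∅, 775, ∅, ∅, 914, ∅, 134, 831]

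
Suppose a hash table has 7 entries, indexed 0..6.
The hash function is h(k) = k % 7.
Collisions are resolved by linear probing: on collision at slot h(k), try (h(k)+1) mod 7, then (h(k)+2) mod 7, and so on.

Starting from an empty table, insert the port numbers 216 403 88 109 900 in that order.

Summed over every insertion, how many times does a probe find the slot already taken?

8

Insert 216: h=6, slot 6 empty => index 6.
Insert 403: h=4, slot 4 empty => index 4.
Insert 88: h=4, slot 4 occupied => index 5.
Insert 109: h=4, slots 4,5,6 occupied => index 0.
Insert 900: h=4, slots 4,5,6,0 occupied => index 1.
Table: [109, 900, —, —, 403, 88, 216]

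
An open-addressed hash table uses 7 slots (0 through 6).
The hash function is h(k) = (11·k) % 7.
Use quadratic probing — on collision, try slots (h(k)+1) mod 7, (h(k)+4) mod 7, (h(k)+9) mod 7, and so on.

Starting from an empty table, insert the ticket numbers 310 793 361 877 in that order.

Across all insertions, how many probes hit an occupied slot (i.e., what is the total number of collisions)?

4

310: h=1 -> slot 1
793: h=1, probe 1,2 -> slot 2
361: h=2, probe 2,3 -> slot 3
877: h=1, probe 1,2,5 -> slot 5
Table: [., 310, 793, 361, ., 877, .]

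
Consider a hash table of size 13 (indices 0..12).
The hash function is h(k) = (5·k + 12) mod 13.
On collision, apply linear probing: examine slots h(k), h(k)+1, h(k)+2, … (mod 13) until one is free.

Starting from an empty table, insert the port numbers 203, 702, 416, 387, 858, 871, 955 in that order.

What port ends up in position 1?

416

Insert 203: h=0, slot 0 empty -> index 0.
Insert 702: h=12, slot 12 empty -> index 12.
Insert 416: h=12, slots 12,0 occupied -> index 1.
Insert 387: h=10, slot 10 empty -> index 10.
Insert 858: h=12, slots 12,0,1 occupied -> index 2.
Insert 871: h=12, slots 12,0,1,2 occupied -> index 3.
Insert 955: h=3, slot 3 occupied -> index 4.
Table: [203, 416, 858, 871, 955, —, —, —, —, —, 387, —, 702]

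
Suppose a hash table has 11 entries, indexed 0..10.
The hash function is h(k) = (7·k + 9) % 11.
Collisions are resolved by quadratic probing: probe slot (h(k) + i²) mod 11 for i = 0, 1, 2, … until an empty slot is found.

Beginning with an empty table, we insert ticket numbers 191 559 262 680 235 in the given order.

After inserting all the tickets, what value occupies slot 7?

262

191: h=4 → slot 4
559: h=6 → slot 6
262: h=6, probe 6,7 → slot 7
680: h=6, probe 6,7,10 → slot 10
235: h=4, probe 4,5 → slot 5
Table: [—, —, —, —, 191, 235, 559, 262, —, —, 680]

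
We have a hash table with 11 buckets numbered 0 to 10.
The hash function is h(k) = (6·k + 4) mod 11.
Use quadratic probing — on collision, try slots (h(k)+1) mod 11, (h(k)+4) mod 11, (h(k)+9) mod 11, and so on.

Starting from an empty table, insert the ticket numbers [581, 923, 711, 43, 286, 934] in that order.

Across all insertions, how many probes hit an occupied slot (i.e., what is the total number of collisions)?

4

581: h=3 => slot 3
923: h=9 => slot 9
711: h=2 => slot 2
43: h=9, probe 9,10 => slot 10
286: h=4 => slot 4
934: h=9, probe 9,10,2,7 => slot 7
Table: [-, -, 711, 581, 286, -, -, 934, -, 923, 43]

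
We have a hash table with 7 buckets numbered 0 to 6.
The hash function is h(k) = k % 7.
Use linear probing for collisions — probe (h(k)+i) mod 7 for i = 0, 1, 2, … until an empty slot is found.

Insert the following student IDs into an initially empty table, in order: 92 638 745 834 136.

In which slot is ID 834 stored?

Insert 92: h=1, slot 1 empty -> index 1.
Insert 638: h=1, slot 1 occupied -> index 2.
Insert 745: h=3, slot 3 empty -> index 3.
Insert 834: h=1, slots 1,2,3 occupied -> index 4.
Insert 136: h=3, slots 3,4 occupied -> index 5.
Table: [∅, 92, 638, 745, 834, 136, ∅]

4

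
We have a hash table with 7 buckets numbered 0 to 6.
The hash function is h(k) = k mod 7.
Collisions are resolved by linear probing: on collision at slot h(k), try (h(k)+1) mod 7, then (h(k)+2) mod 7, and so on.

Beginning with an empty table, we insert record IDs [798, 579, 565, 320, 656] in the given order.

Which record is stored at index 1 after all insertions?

798 hashes to 0; slot 0 is free -> place at 0.
579 hashes to 5; slot 5 is free -> place at 5.
565 hashes to 5; 5 taken -> place at 6.
320 hashes to 5; 5,6,0 taken -> place at 1.
656 hashes to 5; 5,6,0,1 taken -> place at 2.
Table: [798, 320, 656, _, _, 579, 565]

320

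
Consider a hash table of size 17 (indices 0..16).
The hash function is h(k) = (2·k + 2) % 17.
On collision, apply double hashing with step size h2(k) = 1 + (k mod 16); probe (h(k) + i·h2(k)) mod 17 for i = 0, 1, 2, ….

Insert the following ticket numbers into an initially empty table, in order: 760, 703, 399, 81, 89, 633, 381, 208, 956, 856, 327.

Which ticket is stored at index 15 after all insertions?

760: h=9 => slot 9
703: h=14 => slot 14
399: h=1 => slot 1
81: h=11 => slot 11
89: h=10 => slot 10
633: h=10, h2=10, probe 10,3 => slot 3
381: h=16 => slot 16
208: h=10, h2=1, probe 10,11,12 => slot 12
956: h=10, h2=13, probe 10,6 => slot 6
856: h=14, h2=9, probe 14,6,15 => slot 15
327: h=10, h2=8, probe 10,1,9,0 => slot 0
Table: [327, 399, ., 633, ., ., 956, ., ., 760, 89, 81, 208, ., 703, 856, 381]

856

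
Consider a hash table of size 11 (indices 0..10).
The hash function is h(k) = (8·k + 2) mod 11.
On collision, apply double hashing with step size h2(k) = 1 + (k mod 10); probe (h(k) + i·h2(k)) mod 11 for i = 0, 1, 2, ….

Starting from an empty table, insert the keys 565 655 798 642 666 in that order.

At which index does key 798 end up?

565: h=1 => slot 1
655: h=6 => slot 6
798: h=6, h2=9, probe 6,4 => slot 4
642: h=1, h2=3, probe 1,4,7 => slot 7
666: h=6, h2=7, probe 6,2 => slot 2
Table: [∅, 565, 666, ∅, 798, ∅, 655, 642, ∅, ∅, ∅]

4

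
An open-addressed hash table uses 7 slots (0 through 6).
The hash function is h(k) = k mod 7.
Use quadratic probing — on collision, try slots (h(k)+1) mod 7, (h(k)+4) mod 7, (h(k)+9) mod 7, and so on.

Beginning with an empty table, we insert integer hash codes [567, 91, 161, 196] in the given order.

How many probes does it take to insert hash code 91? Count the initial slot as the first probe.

2

567 hashes to 0; slot 0 is free → place at 0.
91 hashes to 0; 0 taken → place at 1.
161 hashes to 0; 0,1 taken → place at 4.
196 hashes to 0; 0,1,4 taken → place at 2.
Table: [567, 91, 196, _, 161, _, _]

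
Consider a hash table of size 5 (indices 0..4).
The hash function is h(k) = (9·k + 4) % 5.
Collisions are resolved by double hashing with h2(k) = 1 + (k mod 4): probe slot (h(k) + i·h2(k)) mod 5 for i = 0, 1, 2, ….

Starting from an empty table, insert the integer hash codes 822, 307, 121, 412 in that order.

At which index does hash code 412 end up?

4

Insert 822: h=2, slot 2 empty => index 2.
Insert 307: h=2, h2=4, slot 2 occupied => index 1.
Insert 121: h=3, slot 3 empty => index 3.
Insert 412: h=2, h2=1, slots 2,3 occupied => index 4.
Table: [-, 307, 822, 121, 412]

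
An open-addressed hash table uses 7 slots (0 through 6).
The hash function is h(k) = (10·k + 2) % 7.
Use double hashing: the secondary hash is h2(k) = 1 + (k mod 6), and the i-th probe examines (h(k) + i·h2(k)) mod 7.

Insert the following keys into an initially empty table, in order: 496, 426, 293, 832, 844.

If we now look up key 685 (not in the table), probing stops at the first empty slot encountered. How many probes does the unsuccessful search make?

2

496 hashes to 6; slot 6 is free → place at 6.
426 hashes to 6, h2=1; 6 taken → place at 0.
293 hashes to 6, h2=6; 6 taken → place at 5.
832 hashes to 6, h2=5; 6 taken → place at 4.
844 hashes to 0, h2=5; 0,5 taken → place at 3.
Table: [426, ∅, ∅, 844, 832, 293, 496]
Lookup 685: h=6, h2=2, probe 6,1 → slot 1 empty, not found.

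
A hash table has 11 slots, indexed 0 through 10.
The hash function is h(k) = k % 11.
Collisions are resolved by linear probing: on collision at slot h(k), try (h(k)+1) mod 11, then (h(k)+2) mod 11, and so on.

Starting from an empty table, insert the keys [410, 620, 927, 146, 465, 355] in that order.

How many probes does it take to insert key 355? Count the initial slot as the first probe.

410 hashes to 3; slot 3 is free -> place at 3.
620 hashes to 4; slot 4 is free -> place at 4.
927 hashes to 3; 3,4 taken -> place at 5.
146 hashes to 3; 3,4,5 taken -> place at 6.
465 hashes to 3; 3,4,5,6 taken -> place at 7.
355 hashes to 3; 3,4,5,6,7 taken -> place at 8.
Table: [∅, ∅, ∅, 410, 620, 927, 146, 465, 355, ∅, ∅]

6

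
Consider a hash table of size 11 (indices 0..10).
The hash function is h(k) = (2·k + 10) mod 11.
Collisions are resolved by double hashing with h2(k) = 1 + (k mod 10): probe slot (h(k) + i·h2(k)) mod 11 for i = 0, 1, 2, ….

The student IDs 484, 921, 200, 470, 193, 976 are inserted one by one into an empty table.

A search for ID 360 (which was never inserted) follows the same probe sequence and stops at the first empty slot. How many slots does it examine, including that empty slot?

3

484: h=10 => slot 10
921: h=4 => slot 4
200: h=3 => slot 3
470: h=4, h2=1, probe 4,5 => slot 5
193: h=0 => slot 0
976: h=4, h2=7, probe 4,0,7 => slot 7
Table: [193, ∅, ∅, 200, 921, 470, ∅, 976, ∅, ∅, 484]
Lookup 360: h=4, h2=1, probe 4,5,6 → slot 6 empty, not found.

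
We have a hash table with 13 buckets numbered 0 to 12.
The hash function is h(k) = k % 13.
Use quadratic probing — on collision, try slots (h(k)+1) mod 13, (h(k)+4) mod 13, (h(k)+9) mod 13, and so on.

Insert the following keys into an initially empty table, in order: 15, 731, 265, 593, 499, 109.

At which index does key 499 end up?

6

Insert 15: h=2, slot 2 empty => index 2.
Insert 731: h=3, slot 3 empty => index 3.
Insert 265: h=5, slot 5 empty => index 5.
Insert 593: h=8, slot 8 empty => index 8.
Insert 499: h=5, slot 5 occupied => index 6.
Insert 109: h=5, slots 5,6 occupied => index 9.
Table: [_, _, 15, 731, _, 265, 499, _, 593, 109, _, _, _]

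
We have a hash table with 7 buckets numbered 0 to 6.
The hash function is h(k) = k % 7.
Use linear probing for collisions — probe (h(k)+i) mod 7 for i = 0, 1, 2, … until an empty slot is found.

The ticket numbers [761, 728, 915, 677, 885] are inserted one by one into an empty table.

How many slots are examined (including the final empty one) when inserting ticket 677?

761 hashes to 5; slot 5 is free -> place at 5.
728 hashes to 0; slot 0 is free -> place at 0.
915 hashes to 5; 5 taken -> place at 6.
677 hashes to 5; 5,6,0 taken -> place at 1.
885 hashes to 3; slot 3 is free -> place at 3.
Table: [728, 677, _, 885, _, 761, 915]

4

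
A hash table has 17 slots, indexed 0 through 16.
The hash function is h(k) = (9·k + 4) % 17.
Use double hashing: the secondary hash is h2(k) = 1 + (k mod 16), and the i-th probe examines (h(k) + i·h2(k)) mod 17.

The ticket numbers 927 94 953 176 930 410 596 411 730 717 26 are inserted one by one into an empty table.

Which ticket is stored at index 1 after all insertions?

596

927 hashes to 0; slot 0 is free → place at 0.
94 hashes to 0, h2=15; 0 taken → place at 15.
953 hashes to 13; slot 13 is free → place at 13.
176 hashes to 7; slot 7 is free → place at 7.
930 hashes to 10; slot 10 is free → place at 10.
410 hashes to 5; slot 5 is free → place at 5.
596 hashes to 13, h2=5; 13 taken → place at 1.
411 hashes to 14; slot 14 is free → place at 14.
730 hashes to 12; slot 12 is free → place at 12.
717 hashes to 14, h2=14; 14 taken → place at 11.
26 hashes to 0, h2=11; 0,11,5 taken → place at 16.
Table: [927, 596, ., ., ., 410, ., 176, ., ., 930, 717, 730, 953, 411, 94, 26]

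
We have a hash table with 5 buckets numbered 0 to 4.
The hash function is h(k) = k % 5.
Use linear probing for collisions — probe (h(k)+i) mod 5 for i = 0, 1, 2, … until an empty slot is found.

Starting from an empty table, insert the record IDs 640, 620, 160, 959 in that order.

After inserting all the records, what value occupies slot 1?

640: h=0 -> slot 0
620: h=0, probe 0,1 -> slot 1
160: h=0, probe 0,1,2 -> slot 2
959: h=4 -> slot 4
Table: [640, 620, 160, —, 959]

620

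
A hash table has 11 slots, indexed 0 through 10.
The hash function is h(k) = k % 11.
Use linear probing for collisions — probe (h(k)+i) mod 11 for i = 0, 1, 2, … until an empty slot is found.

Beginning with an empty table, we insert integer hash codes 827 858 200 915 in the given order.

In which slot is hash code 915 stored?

4

827 hashes to 2; slot 2 is free => place at 2.
858 hashes to 0; slot 0 is free => place at 0.
200 hashes to 2; 2 taken => place at 3.
915 hashes to 2; 2,3 taken => place at 4.
Table: [858, ∅, 827, 200, 915, ∅, ∅, ∅, ∅, ∅, ∅]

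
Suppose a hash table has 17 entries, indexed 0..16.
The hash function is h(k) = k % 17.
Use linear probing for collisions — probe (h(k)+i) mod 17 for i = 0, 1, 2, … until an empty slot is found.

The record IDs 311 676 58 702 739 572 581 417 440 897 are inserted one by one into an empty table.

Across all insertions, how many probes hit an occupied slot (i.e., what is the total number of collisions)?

Insert 311: h=5, slot 5 empty -> index 5.
Insert 676: h=13, slot 13 empty -> index 13.
Insert 58: h=7, slot 7 empty -> index 7.
Insert 702: h=5, slot 5 occupied -> index 6.
Insert 739: h=8, slot 8 empty -> index 8.
Insert 572: h=11, slot 11 empty -> index 11.
Insert 581: h=3, slot 3 empty -> index 3.
Insert 417: h=9, slot 9 empty -> index 9.
Insert 440: h=15, slot 15 empty -> index 15.
Insert 897: h=13, slot 13 occupied -> index 14.
Table: [_, _, _, 581, _, 311, 702, 58, 739, 417, _, 572, _, 676, 897, 440, _]

2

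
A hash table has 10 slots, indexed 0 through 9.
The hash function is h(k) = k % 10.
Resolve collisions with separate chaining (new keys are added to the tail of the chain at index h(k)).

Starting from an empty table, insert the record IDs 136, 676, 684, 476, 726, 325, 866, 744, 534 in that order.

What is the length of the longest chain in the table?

136 → bucket 6
676 → bucket 6 (collision)
684 → bucket 4
476 → bucket 6 (collision)
726 → bucket 6 (collision)
325 → bucket 5
866 → bucket 6 (collision)
744 → bucket 4 (collision)
534 → bucket 4 (collision)
Final buckets:
0: .
1: .
2: .
3: .
4: 684 -> 744 -> 534
5: 325
6: 136 -> 676 -> 476 -> 726 -> 866
7: .
8: .
9: .

5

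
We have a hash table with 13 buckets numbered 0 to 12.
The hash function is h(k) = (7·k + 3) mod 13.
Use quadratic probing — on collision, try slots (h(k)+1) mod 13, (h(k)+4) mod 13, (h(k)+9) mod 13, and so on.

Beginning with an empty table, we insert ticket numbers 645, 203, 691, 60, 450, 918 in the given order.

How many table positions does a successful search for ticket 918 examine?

645: h=7 -> slot 7
203: h=7, probe 7,8 -> slot 8
691: h=4 -> slot 4
60: h=7, probe 7,8,11 -> slot 11
450: h=7, probe 7,8,11,3 -> slot 3
918: h=7, probe 7,8,11,3,10 -> slot 10
Table: [., ., ., 450, 691, ., ., 645, 203, ., 918, 60, .]
Lookup 918: h=7, probe 7,8,11,3,10 → found at 10.

5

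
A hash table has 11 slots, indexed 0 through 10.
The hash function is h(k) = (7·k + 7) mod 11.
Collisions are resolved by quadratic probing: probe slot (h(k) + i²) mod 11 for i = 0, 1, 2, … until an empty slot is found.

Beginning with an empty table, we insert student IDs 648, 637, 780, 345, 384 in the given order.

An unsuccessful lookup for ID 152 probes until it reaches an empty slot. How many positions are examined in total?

648: h=0 → slot 0
637: h=0, probe 0,1 → slot 1
780: h=0, probe 0,1,4 → slot 4
345: h=2 → slot 2
384: h=0, probe 0,1,4,9 → slot 9
Table: [648, 637, 345, ., 780, ., ., ., ., 384, .]
Lookup 152: h=4, probe 4,5 → slot 5 empty, not found.

2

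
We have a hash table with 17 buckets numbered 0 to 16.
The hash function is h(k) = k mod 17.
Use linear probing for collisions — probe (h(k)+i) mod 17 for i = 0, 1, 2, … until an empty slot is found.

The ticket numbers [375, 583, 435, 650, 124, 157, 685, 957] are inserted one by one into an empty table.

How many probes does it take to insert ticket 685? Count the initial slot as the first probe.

375 hashes to 1; slot 1 is free → place at 1.
583 hashes to 5; slot 5 is free → place at 5.
435 hashes to 10; slot 10 is free → place at 10.
650 hashes to 4; slot 4 is free → place at 4.
124 hashes to 5; 5 taken → place at 6.
157 hashes to 4; 4,5,6 taken → place at 7.
685 hashes to 5; 5,6,7 taken → place at 8.
957 hashes to 5; 5,6,7,8 taken → place at 9.
Table: [-, 375, -, -, 650, 583, 124, 157, 685, 957, 435, -, -, -, -, -, -]

4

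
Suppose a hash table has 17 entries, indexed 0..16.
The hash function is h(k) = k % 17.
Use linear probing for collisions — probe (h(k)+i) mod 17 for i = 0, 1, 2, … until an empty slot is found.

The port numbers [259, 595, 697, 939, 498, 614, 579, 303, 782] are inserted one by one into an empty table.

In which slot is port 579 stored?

259: h=4 => slot 4
595: h=0 => slot 0
697: h=0, probe 0,1 => slot 1
939: h=4, probe 4,5 => slot 5
498: h=5, probe 5,6 => slot 6
614: h=2 => slot 2
579: h=1, probe 1,2,3 => slot 3
303: h=14 => slot 14
782: h=0, probe 0,1,2,3,4,5,6,7 => slot 7
Table: [595, 697, 614, 579, 259, 939, 498, 782, _, _, _, _, _, _, 303, _, _]

3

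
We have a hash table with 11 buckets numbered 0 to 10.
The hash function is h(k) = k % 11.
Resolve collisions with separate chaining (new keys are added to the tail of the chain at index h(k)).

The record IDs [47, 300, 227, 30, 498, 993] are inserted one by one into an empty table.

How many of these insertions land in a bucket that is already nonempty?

3

Insert 47: h=3, bucket 3 empty → new chain.
Insert 300: h=3, bucket 3 nonempty → append to chain.
Insert 227: h=7, bucket 7 empty → new chain.
Insert 30: h=8, bucket 8 empty → new chain.
Insert 498: h=3, bucket 3 nonempty → append to chain.
Insert 993: h=3, bucket 3 nonempty → append to chain.
Final buckets:
0: -
1: -
2: -
3: 47 -> 300 -> 498 -> 993
4: -
5: -
6: -
7: 227
8: 30
9: -
10: -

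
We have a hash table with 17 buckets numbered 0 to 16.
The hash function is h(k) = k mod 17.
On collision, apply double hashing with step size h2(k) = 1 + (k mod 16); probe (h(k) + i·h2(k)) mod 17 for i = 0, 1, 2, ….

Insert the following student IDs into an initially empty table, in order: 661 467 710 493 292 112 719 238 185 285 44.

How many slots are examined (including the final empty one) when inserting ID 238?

4

661 hashes to 15; slot 15 is free -> place at 15.
467 hashes to 8; slot 8 is free -> place at 8.
710 hashes to 13; slot 13 is free -> place at 13.
493 hashes to 0; slot 0 is free -> place at 0.
292 hashes to 3; slot 3 is free -> place at 3.
112 hashes to 10; slot 10 is free -> place at 10.
719 hashes to 5; slot 5 is free -> place at 5.
238 hashes to 0, h2=15; 0,15,13 taken -> place at 11.
185 hashes to 15, h2=10; 15,8 taken -> place at 1.
285 hashes to 13, h2=14; 13,10 taken -> place at 7.
44 hashes to 10, h2=13; 10 taken -> place at 6.
Table: [493, 185, -, 292, -, 719, 44, 285, 467, -, 112, 238, -, 710, -, 661, -]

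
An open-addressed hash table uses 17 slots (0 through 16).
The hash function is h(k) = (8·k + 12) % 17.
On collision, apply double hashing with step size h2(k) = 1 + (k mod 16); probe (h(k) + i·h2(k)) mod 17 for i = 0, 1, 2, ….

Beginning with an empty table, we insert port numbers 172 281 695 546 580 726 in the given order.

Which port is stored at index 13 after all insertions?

695

Insert 172: h=11, slot 11 empty -> index 11.
Insert 281: h=16, slot 16 empty -> index 16.
Insert 695: h=13, slot 13 empty -> index 13.
Insert 546: h=11, h2=3, slot 11 occupied -> index 14.
Insert 580: h=11, h2=5, slots 11,16 occupied -> index 4.
Insert 726: h=6, slot 6 empty -> index 6.
Table: [-, -, -, -, 580, -, 726, -, -, -, -, 172, -, 695, 546, -, 281]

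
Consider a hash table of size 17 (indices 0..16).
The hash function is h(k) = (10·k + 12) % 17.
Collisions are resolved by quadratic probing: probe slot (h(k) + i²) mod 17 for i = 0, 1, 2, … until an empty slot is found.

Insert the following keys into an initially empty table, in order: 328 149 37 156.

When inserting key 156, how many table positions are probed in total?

2

328: h=11 -> slot 11
149: h=6 -> slot 6
37: h=8 -> slot 8
156: h=8, probe 8,9 -> slot 9
Table: [-, -, -, -, -, -, 149, -, 37, 156, -, 328, -, -, -, -, -]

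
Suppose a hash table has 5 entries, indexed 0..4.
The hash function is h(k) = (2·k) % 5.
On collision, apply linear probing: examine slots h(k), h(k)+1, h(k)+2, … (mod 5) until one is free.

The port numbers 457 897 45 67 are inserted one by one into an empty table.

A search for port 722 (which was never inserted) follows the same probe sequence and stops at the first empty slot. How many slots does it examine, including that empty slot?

457 hashes to 4; slot 4 is free → place at 4.
897 hashes to 4; 4 taken → place at 0.
45 hashes to 0; 0 taken → place at 1.
67 hashes to 4; 4,0,1 taken → place at 2.
Table: [897, 45, 67, -, 457]
Lookup 722: h=4, probe 4,0,1,2,3 → slot 3 empty, not found.

5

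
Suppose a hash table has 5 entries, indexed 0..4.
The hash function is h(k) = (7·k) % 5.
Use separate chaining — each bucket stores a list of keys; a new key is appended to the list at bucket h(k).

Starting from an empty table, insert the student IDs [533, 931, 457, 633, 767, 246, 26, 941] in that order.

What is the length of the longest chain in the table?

Insert 533: h=1, bucket 1 empty -> new chain.
Insert 931: h=2, bucket 2 empty -> new chain.
Insert 457: h=4, bucket 4 empty -> new chain.
Insert 633: h=1, bucket 1 nonempty -> append to chain.
Insert 767: h=4, bucket 4 nonempty -> append to chain.
Insert 246: h=2, bucket 2 nonempty -> append to chain.
Insert 26: h=2, bucket 2 nonempty -> append to chain.
Insert 941: h=2, bucket 2 nonempty -> append to chain.
Final buckets:
0: ∅
1: 533 -> 633
2: 931 -> 246 -> 26 -> 941
3: ∅
4: 457 -> 767

4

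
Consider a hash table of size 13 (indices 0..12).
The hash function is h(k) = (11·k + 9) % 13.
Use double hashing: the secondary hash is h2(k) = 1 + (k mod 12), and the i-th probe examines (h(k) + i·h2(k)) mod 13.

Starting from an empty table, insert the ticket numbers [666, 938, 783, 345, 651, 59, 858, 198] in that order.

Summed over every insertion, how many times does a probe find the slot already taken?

Insert 666: h=3, slot 3 empty → index 3.
Insert 938: h=5, slot 5 empty → index 5.
Insert 783: h=3, h2=4, slot 3 occupied → index 7.
Insert 345: h=8, slot 8 empty → index 8.
Insert 651: h=7, h2=4, slot 7 occupied → index 11.
Insert 59: h=8, h2=12, slots 8,7 occupied → index 6.
Insert 858: h=9, slot 9 empty → index 9.
Insert 198: h=3, h2=7, slot 3 occupied → index 10.
Table: [_, _, _, 666, _, 938, 59, 783, 345, 858, 198, 651, _]

5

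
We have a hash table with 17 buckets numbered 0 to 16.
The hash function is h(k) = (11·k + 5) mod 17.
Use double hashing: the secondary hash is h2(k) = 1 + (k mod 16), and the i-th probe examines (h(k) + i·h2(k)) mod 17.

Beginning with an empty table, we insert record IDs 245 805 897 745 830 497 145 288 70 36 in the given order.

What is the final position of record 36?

245 hashes to 14; slot 14 is free => place at 14.
805 hashes to 3; slot 3 is free => place at 3.
897 hashes to 12; slot 12 is free => place at 12.
745 hashes to 6; slot 6 is free => place at 6.
830 hashes to 6, h2=15; 6 taken => place at 4.
497 hashes to 15; slot 15 is free => place at 15.
145 hashes to 2; slot 2 is free => place at 2.
288 hashes to 11; slot 11 is free => place at 11.
70 hashes to 10; slot 10 is free => place at 10.
36 hashes to 10, h2=5; 10,15,3 taken => place at 8.
Table: [., ., 145, 805, 830, ., 745, ., 36, ., 70, 288, 897, ., 245, 497, .]

8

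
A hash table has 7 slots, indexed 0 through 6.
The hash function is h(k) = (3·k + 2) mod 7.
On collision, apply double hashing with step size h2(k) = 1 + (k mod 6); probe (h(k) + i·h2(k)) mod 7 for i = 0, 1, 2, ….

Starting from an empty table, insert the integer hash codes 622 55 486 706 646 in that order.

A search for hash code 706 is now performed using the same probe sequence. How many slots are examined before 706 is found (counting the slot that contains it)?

Insert 622: h=6, slot 6 empty => index 6.
Insert 55: h=6, h2=2, slot 6 occupied => index 1.
Insert 486: h=4, slot 4 empty => index 4.
Insert 706: h=6, h2=5, slots 6,4 occupied => index 2.
Insert 646: h=1, h2=5, slots 1,6,4,2 occupied => index 0.
Table: [646, 55, 706, —, 486, —, 622]
Lookup 706: h=6, h2=5, probe 6,4,2 → found at 2.

3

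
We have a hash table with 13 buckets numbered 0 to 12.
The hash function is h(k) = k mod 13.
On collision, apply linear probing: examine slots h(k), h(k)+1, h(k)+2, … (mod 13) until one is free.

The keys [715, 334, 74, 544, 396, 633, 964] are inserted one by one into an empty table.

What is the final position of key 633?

Insert 715: h=0, slot 0 empty => index 0.
Insert 334: h=9, slot 9 empty => index 9.
Insert 74: h=9, slot 9 occupied => index 10.
Insert 544: h=11, slot 11 empty => index 11.
Insert 396: h=6, slot 6 empty => index 6.
Insert 633: h=9, slots 9,10,11 occupied => index 12.
Insert 964: h=2, slot 2 empty => index 2.
Table: [715, —, 964, —, —, —, 396, —, —, 334, 74, 544, 633]

12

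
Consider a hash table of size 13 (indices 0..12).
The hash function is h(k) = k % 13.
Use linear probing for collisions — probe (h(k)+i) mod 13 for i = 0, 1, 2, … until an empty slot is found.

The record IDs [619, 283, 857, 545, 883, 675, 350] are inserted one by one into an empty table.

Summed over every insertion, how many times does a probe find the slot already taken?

10

Insert 619: h=8, slot 8 empty → index 8.
Insert 283: h=10, slot 10 empty → index 10.
Insert 857: h=12, slot 12 empty → index 12.
Insert 545: h=12, slot 12 occupied → index 0.
Insert 883: h=12, slots 12,0 occupied → index 1.
Insert 675: h=12, slots 12,0,1 occupied → index 2.
Insert 350: h=12, slots 12,0,1,2 occupied → index 3.
Table: [545, 883, 675, 350, -, -, -, -, 619, -, 283, -, 857]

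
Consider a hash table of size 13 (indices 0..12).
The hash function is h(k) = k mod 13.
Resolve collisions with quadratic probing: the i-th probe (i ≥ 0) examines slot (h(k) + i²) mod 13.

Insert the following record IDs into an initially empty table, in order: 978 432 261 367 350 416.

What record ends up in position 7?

978: h=3 -> slot 3
432: h=3, probe 3,4 -> slot 4
261: h=1 -> slot 1
367: h=3, probe 3,4,7 -> slot 7
350: h=12 -> slot 12
416: h=0 -> slot 0
Table: [416, 261, ., 978, 432, ., ., 367, ., ., ., ., 350]

367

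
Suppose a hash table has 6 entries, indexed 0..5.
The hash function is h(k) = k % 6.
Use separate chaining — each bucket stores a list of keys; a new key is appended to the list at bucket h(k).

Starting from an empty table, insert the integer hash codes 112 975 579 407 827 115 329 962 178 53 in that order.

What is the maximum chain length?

4

112 -> bucket 4
975 -> bucket 3
579 -> bucket 3 (collision)
407 -> bucket 5
827 -> bucket 5 (collision)
115 -> bucket 1
329 -> bucket 5 (collision)
962 -> bucket 2
178 -> bucket 4 (collision)
53 -> bucket 5 (collision)
Final buckets:
0: ∅
1: 115
2: 962
3: 975 -> 579
4: 112 -> 178
5: 407 -> 827 -> 329 -> 53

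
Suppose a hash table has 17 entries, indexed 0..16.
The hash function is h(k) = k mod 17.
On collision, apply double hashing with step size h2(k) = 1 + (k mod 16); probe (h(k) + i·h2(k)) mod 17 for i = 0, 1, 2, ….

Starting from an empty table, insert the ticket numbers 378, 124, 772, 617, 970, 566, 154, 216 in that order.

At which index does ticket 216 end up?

13

Insert 378: h=4, slot 4 empty → index 4.
Insert 124: h=5, slot 5 empty → index 5.
Insert 772: h=7, slot 7 empty → index 7.
Insert 617: h=5, h2=10, slot 5 occupied → index 15.
Insert 970: h=1, slot 1 empty → index 1.
Insert 566: h=5, h2=7, slot 5 occupied → index 12.
Insert 154: h=1, h2=11, slots 1,12 occupied → index 6.
Insert 216: h=12, h2=9, slots 12,4 occupied → index 13.
Table: [-, 970, -, -, 378, 124, 154, 772, -, -, -, -, 566, 216, -, 617, -]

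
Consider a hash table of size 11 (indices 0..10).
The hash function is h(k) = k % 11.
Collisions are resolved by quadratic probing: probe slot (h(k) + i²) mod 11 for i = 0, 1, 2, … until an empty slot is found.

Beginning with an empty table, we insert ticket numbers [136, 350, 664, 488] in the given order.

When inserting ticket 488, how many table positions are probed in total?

136 hashes to 4; slot 4 is free => place at 4.
350 hashes to 9; slot 9 is free => place at 9.
664 hashes to 4; 4 taken => place at 5.
488 hashes to 4; 4,5 taken => place at 8.
Table: [-, -, -, -, 136, 664, -, -, 488, 350, -]

3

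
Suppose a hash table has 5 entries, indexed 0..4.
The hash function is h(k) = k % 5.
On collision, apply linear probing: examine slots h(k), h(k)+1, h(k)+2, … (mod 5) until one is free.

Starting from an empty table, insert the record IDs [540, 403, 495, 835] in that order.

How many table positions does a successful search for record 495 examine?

540: h=0 -> slot 0
403: h=3 -> slot 3
495: h=0, probe 0,1 -> slot 1
835: h=0, probe 0,1,2 -> slot 2
Table: [540, 495, 835, 403, .]
Lookup 495: h=0, probe 0,1 → found at 1.

2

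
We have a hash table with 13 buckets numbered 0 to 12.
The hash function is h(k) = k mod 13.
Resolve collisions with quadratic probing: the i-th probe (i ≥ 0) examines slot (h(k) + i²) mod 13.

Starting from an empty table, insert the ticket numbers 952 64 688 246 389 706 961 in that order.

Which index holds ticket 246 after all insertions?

8

952: h=3 -> slot 3
64: h=12 -> slot 12
688: h=12, probe 12,0 -> slot 0
246: h=12, probe 12,0,3,8 -> slot 8
389: h=12, probe 12,0,3,8,2 -> slot 2
706: h=4 -> slot 4
961: h=12, probe 12,0,3,8,2,11 -> slot 11
Table: [688, ., 389, 952, 706, ., ., ., 246, ., ., 961, 64]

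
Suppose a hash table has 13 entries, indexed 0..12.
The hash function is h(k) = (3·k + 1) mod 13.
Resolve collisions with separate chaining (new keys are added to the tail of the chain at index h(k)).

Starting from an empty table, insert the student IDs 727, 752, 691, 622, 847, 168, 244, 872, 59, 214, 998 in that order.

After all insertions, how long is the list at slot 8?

2

Insert 727: h=11, bucket 11 empty -> new chain.
Insert 752: h=8, bucket 8 empty -> new chain.
Insert 691: h=7, bucket 7 empty -> new chain.
Insert 622: h=8, bucket 8 nonempty -> append to chain.
Insert 847: h=7, bucket 7 nonempty -> append to chain.
Insert 168: h=11, bucket 11 nonempty -> append to chain.
Insert 244: h=5, bucket 5 empty -> new chain.
Insert 872: h=4, bucket 4 empty -> new chain.
Insert 59: h=9, bucket 9 empty -> new chain.
Insert 214: h=6, bucket 6 empty -> new chain.
Insert 998: h=5, bucket 5 nonempty -> append to chain.
Final buckets:
0: ∅
1: ∅
2: ∅
3: ∅
4: 872
5: 244 -> 998
6: 214
7: 691 -> 847
8: 752 -> 622
9: 59
10: ∅
11: 727 -> 168
12: ∅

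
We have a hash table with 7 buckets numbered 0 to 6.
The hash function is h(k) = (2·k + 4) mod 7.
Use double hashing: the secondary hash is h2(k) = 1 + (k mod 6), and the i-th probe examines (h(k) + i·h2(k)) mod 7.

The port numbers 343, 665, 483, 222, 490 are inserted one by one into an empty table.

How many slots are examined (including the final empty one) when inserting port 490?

343 hashes to 4; slot 4 is free -> place at 4.
665 hashes to 4, h2=6; 4 taken -> place at 3.
483 hashes to 4, h2=4; 4 taken -> place at 1.
222 hashes to 0; slot 0 is free -> place at 0.
490 hashes to 4, h2=5; 4 taken -> place at 2.
Table: [222, 483, 490, 665, 343, _, _]

2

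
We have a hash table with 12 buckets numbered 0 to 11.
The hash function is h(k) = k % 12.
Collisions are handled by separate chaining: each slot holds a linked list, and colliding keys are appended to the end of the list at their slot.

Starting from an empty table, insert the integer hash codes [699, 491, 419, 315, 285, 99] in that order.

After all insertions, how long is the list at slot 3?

3

699 -> bucket 3
491 -> bucket 11
419 -> bucket 11 (collision)
315 -> bucket 3 (collision)
285 -> bucket 9
99 -> bucket 3 (collision)
Final buckets:
0: ∅
1: ∅
2: ∅
3: 699 -> 315 -> 99
4: ∅
5: ∅
6: ∅
7: ∅
8: ∅
9: 285
10: ∅
11: 491 -> 419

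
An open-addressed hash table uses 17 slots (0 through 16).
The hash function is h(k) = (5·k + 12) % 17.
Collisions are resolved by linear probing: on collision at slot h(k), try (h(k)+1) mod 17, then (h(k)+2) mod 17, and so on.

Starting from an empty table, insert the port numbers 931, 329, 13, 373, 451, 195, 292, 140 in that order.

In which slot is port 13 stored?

931: h=9 => slot 9
329: h=8 => slot 8
13: h=9, probe 9,10 => slot 10
373: h=7 => slot 7
451: h=6 => slot 6
195: h=1 => slot 1
292: h=10, probe 10,11 => slot 11
140: h=15 => slot 15
Table: [∅, 195, ∅, ∅, ∅, ∅, 451, 373, 329, 931, 13, 292, ∅, ∅, ∅, 140, ∅]

10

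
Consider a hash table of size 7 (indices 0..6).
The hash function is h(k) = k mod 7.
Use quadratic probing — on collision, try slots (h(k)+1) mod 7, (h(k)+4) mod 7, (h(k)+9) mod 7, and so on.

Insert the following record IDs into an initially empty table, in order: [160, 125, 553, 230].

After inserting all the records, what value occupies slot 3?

230

160 hashes to 6; slot 6 is free → place at 6.
125 hashes to 6; 6 taken → place at 0.
553 hashes to 0; 0 taken → place at 1.
230 hashes to 6; 6,0 taken → place at 3.
Table: [125, 553, ., 230, ., ., 160]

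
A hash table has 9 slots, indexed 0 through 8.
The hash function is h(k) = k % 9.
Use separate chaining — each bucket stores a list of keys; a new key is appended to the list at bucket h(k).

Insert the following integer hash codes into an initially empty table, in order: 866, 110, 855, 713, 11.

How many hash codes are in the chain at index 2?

866 -> bucket 2
110 -> bucket 2 (collision)
855 -> bucket 0
713 -> bucket 2 (collision)
11 -> bucket 2 (collision)
Final buckets:
0: 855
1: _
2: 866 -> 110 -> 713 -> 11
3: _
4: _
5: _
6: _
7: _
8: _

4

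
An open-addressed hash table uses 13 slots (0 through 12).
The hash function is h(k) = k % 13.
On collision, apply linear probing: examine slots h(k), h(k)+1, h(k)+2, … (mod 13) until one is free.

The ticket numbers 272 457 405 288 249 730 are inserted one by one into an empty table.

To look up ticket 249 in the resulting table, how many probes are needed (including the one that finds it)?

Insert 272: h=12, slot 12 empty => index 12.
Insert 457: h=2, slot 2 empty => index 2.
Insert 405: h=2, slot 2 occupied => index 3.
Insert 288: h=2, slots 2,3 occupied => index 4.
Insert 249: h=2, slots 2,3,4 occupied => index 5.
Insert 730: h=2, slots 2,3,4,5 occupied => index 6.
Table: [., ., 457, 405, 288, 249, 730, ., ., ., ., ., 272]
Lookup 249: h=2, probe 2,3,4,5 → found at 5.

4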